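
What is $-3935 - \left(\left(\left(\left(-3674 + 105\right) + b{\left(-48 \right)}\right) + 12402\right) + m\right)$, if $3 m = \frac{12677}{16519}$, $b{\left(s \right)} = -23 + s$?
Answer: $- \frac{629237906}{49557} \approx -12697.0$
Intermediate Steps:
$m = \frac{12677}{49557}$ ($m = \frac{12677 \cdot \frac{1}{16519}}{3} = \frac{1}{3} \cdot \frac{12677}{16519} = \frac{12677}{49557} \approx 0.25581$)
$-3935 - \left(\left(\left(\left(-3674 + 105\right) + b{\left(-48 \right)}\right) + 12402\right) + m\right) = -3935 - \left(\left(\left(\left(-3674 + 105\right) - 71\right) + 12402\right) + \frac{12677}{49557}\right) = -3935 - \left(\left(\left(-3569 - 71\right) + 12402\right) + \frac{12677}{49557}\right) = -3935 - \left(\left(-3640 + 12402\right) + \frac{12677}{49557}\right) = -3935 - \left(8762 + \frac{12677}{49557}\right) = -3935 - \frac{434231111}{49557} = - \frac{629237906}{49557}$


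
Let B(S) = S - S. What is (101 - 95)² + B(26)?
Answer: 36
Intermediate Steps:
B(S) = 0
(101 - 95)² + B(26) = (101 - 95)² + 0 = 6² + 0 = 36 + 0 = 36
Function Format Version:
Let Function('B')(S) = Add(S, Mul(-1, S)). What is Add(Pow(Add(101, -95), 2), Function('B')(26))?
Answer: 36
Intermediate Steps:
Function('B')(S) = 0
Add(Pow(Add(101, -95), 2), Function('B')(26)) = Add(Pow(Add(101, -95), 2), 0) = Add(Pow(6, 2), 0) = Add(36, 0) = 36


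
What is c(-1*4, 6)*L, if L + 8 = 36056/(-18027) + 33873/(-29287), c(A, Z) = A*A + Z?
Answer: -129585601970/527956749 ≈ -245.45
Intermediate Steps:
c(A, Z) = Z + A² (c(A, Z) = A² + Z = Z + A²)
L = -5890254635/527956749 (L = -8 + (36056/(-18027) + 33873/(-29287)) = -8 + (36056*(-1/18027) + 33873*(-1/29287)) = -8 + (-36056/18027 - 33873/29287) = -8 - 1666600643/527956749 = -5890254635/527956749 ≈ -11.157)
c(-1*4, 6)*L = (6 + (-1*4)²)*(-5890254635/527956749) = (6 + (-4)²)*(-5890254635/527956749) = (6 + 16)*(-5890254635/527956749) = 22*(-5890254635/527956749) = -129585601970/527956749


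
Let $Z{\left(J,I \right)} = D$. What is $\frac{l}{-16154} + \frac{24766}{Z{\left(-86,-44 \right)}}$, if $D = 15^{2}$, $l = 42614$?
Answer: $\frac{195240907}{1817325} \approx 107.43$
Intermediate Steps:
$D = 225$
$Z{\left(J,I \right)} = 225$
$\frac{l}{-16154} + \frac{24766}{Z{\left(-86,-44 \right)}} = \frac{42614}{-16154} + \frac{24766}{225} = 42614 \left(- \frac{1}{16154}\right) + 24766 \cdot \frac{1}{225} = - \frac{21307}{8077} + \frac{24766}{225} = \frac{195240907}{1817325}$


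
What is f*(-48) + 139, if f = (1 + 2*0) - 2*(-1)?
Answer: -5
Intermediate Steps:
f = 3 (f = (1 + 0) + 2 = 1 + 2 = 3)
f*(-48) + 139 = 3*(-48) + 139 = -144 + 139 = -5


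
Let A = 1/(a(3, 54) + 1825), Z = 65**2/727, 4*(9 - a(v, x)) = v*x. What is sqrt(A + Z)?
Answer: sqrt(39524423343221)/2607749 ≈ 2.4108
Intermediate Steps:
a(v, x) = 9 - v*x/4
Z = 4225/727 (Z = 4225*(1/727) = 4225/727 ≈ 5.8116)
A = 2/3587 (A = 1/((9 - 1/4*3*54) + 1825) = 1/((9 - 81/2) + 1825) = 1/(-63/2 + 1825) = 1/(3587/2) = 2/3587 ≈ 0.00055757)
sqrt(A + Z) = sqrt(2/3587 + 4225/727) = sqrt(15156529/2607749) = sqrt(39524423343221)/2607749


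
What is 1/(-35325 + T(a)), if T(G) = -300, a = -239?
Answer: -1/35625 ≈ -2.8070e-5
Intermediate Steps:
1/(-35325 + T(a)) = 1/(-35325 - 300) = 1/(-35625) = -1/35625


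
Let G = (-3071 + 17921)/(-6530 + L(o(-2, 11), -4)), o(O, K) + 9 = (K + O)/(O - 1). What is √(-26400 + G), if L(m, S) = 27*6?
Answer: 5*I*√669157599/796 ≈ 162.49*I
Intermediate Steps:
o(O, K) = -9 + (K + O)/(-1 + O) (o(O, K) = -9 + (K + O)/(O - 1) = -9 + (K + O)/(-1 + O))
L(m, S) = 162
G = -7425/3184 (G = (-3071 + 17921)/(-6530 + 162) = 14850/(-6368) = 14850*(-1/6368) = -7425/3184 ≈ -2.3320)
√(-26400 + G) = √(-26400 - 7425/3184) = √(-84065025/3184) = 5*I*√669157599/796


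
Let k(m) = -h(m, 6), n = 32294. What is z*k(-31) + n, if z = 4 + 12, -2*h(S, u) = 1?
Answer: 32302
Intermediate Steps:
h(S, u) = -½ (h(S, u) = -½*1 = -½)
k(m) = ½ (k(m) = -1*(-½) = ½)
z = 16
z*k(-31) + n = 16*(½) + 32294 = 8 + 32294 = 32302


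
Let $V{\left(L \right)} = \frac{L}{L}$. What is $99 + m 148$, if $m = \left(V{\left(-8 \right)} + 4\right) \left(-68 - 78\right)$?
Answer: $-107941$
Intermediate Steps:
$V{\left(L \right)} = 1$
$m = -730$ ($m = \left(1 + 4\right) \left(-68 - 78\right) = 5 \left(-146\right) = -730$)
$99 + m 148 = 99 - 108040 = -107941$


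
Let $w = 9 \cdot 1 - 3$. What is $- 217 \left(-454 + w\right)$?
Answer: $97216$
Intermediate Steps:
$w = 6$ ($w = 9 - 3 = 6$)
$- 217 \left(-454 + w\right) = - 217 \left(-454 + 6\right) = \left(-217\right) \left(-448\right) = 97216$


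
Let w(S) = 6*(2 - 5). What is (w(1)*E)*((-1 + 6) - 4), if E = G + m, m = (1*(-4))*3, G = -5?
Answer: 306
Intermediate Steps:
m = -12 (m = -4*3 = -12)
w(S) = -18 (w(S) = 6*(-3) = -18)
E = -17 (E = -5 - 12 = -17)
(w(1)*E)*((-1 + 6) - 4) = (-18*(-17))*((-1 + 6) - 4) = 306*(5 - 4) = 306*1 = 306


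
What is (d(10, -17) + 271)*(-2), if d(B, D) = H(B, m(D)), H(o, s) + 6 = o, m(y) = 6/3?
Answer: -550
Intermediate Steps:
m(y) = 2 (m(y) = 6*(1/3) = 2)
H(o, s) = -6 + o
d(B, D) = -6 + B
(d(10, -17) + 271)*(-2) = ((-6 + 10) + 271)*(-2) = (4 + 271)*(-2) = 275*(-2) = -550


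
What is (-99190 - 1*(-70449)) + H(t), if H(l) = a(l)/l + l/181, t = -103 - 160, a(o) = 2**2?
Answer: -1368227716/47603 ≈ -28742.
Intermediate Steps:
a(o) = 4
t = -263
H(l) = 4/l + l/181
(-99190 - 1*(-70449)) + H(t) = (-99190 - 1*(-70449)) + (4/(-263) + (1/181)*(-263)) = (-99190 + 70449) + (4*(-1/263) - 263/181) = -28741 + (-4/263 - 263/181) = -28741 - 69893/47603 = -1368227716/47603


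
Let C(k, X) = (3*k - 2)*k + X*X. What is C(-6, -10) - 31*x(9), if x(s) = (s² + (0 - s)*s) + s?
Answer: -59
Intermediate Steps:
x(s) = s (x(s) = (s² + (-s)*s) + s = (s² - s²) + s = 0 + s = s)
C(k, X) = X² + k*(-2 + 3*k) (C(k, X) = (-2 + 3*k)*k + X² = k*(-2 + 3*k) + X² = X² + k*(-2 + 3*k))
C(-6, -10) - 31*x(9) = ((-10)² - 2*(-6) + 3*(-6)²) - 31*9 = (100 + 12 + 3*36) - 279 = (100 + 12 + 108) - 279 = 220 - 279 = -59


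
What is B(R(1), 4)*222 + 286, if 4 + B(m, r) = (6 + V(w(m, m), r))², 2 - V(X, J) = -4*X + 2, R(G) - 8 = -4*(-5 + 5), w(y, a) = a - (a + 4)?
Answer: 21598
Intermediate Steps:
w(y, a) = -4 (w(y, a) = a - (4 + a) = a + (-4 - a) = -4)
R(G) = 8 (R(G) = 8 - 4*(-5 + 5) = 8 - 4*0 = 8 + 0 = 8)
V(X, J) = 4*X (V(X, J) = 2 - (-4*X + 2) = 2 - (2 - 4*X) = 2 + (-2 + 4*X) = 4*X)
B(m, r) = 96 (B(m, r) = -4 + (6 + 4*(-4))² = -4 + (6 - 16)² = -4 + (-10)² = -4 + 100 = 96)
B(R(1), 4)*222 + 286 = 96*222 + 286 = 21312 + 286 = 21598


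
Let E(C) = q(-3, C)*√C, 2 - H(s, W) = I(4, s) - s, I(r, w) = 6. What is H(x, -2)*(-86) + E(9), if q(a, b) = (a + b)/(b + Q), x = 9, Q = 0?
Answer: -428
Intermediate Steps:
q(a, b) = (a + b)/b (q(a, b) = (a + b)/(b + 0) = (a + b)/b)
H(s, W) = -4 + s (H(s, W) = 2 - (6 - s) = 2 + (-6 + s) = -4 + s)
E(C) = (-3 + C)/√C (E(C) = ((-3 + C)/C)*√C = (-3 + C)/√C)
H(x, -2)*(-86) + E(9) = (-4 + 9)*(-86) + (-3 + 9)/√9 = 5*(-86) + (⅓)*6 = -430 + 2 = -428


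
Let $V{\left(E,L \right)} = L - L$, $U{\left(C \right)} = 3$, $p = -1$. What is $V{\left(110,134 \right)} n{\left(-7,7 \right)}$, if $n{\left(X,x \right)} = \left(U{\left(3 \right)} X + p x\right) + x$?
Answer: $0$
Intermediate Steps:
$n{\left(X,x \right)} = 3 X$ ($n{\left(X,x \right)} = \left(3 X - x\right) + x = \left(- x + 3 X\right) + x = 3 X$)
$V{\left(E,L \right)} = 0$
$V{\left(110,134 \right)} n{\left(-7,7 \right)} = 0 \cdot 3 \left(-7\right) = 0 \left(-21\right) = 0$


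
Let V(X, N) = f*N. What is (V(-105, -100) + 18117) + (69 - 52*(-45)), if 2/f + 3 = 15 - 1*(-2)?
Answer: 143582/7 ≈ 20512.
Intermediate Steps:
f = 1/7 (f = 2/(-3 + (15 - 1*(-2))) = 2/(-3 + (15 + 2)) = 2/(-3 + 17) = 2/14 = 2*(1/14) = 1/7 ≈ 0.14286)
V(X, N) = N/7
(V(-105, -100) + 18117) + (69 - 52*(-45)) = ((1/7)*(-100) + 18117) + (69 - 52*(-45)) = (-100/7 + 18117) + (69 + 2340) = 126719/7 + 2409 = 143582/7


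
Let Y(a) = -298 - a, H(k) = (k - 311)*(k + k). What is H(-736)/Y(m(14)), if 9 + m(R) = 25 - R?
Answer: -128432/25 ≈ -5137.3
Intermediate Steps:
m(R) = 16 - R (m(R) = -9 + (25 - R) = 16 - R)
H(k) = 2*k*(-311 + k) (H(k) = (-311 + k)*(2*k) = 2*k*(-311 + k))
H(-736)/Y(m(14)) = (2*(-736)*(-311 - 736))/(-298 - (16 - 1*14)) = (2*(-736)*(-1047))/(-298 - (16 - 14)) = 1541184/(-298 - 1*2) = 1541184/(-298 - 2) = 1541184/(-300) = 1541184*(-1/300) = -128432/25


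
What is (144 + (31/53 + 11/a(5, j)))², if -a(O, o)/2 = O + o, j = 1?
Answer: 8349025129/404496 ≈ 20641.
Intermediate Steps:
a(O, o) = -2*O - 2*o (a(O, o) = -2*(O + o) = -2*O - 2*o)
(144 + (31/53 + 11/a(5, j)))² = (144 + (31/53 + 11/(-2*5 - 2*1)))² = (144 + (31*(1/53) + 11/(-10 - 2)))² = (144 + (31/53 + 11/(-12)))² = (144 + (31/53 + 11*(-1/12)))² = (144 + (31/53 - 11/12))² = (144 - 211/636)² = (91373/636)² = 8349025129/404496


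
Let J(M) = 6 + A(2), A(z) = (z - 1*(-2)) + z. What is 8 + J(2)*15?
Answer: 188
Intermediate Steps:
A(z) = 2 + 2*z (A(z) = (z + 2) + z = (2 + z) + z = 2 + 2*z)
J(M) = 12 (J(M) = 6 + (2 + 2*2) = 6 + (2 + 4) = 6 + 6 = 12)
8 + J(2)*15 = 8 + 12*15 = 8 + 180 = 188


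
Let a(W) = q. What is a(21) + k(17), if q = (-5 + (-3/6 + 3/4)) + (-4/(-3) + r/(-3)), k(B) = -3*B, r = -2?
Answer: -215/4 ≈ -53.750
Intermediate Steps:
q = -11/4 (q = (-5 + (-3/6 + 3/4)) + (-4/(-3) - 2/(-3)) = (-5 + (-3*⅙ + 3*(¼))) + (-4*(-⅓) - 2*(-⅓)) = (-5 + (-½ + ¾)) + (4/3 + ⅔) = (-5 + ¼) + 2 = -19/4 + 2 = -11/4 ≈ -2.7500)
a(W) = -11/4
a(21) + k(17) = -11/4 - 3*17 = -11/4 - 51 = -215/4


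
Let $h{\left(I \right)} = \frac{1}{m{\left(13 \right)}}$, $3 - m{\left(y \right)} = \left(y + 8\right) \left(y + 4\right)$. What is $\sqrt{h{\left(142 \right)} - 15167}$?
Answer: $\frac{i \sqrt{1900668126}}{354} \approx 123.15 i$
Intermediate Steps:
$m{\left(y \right)} = 3 - \left(4 + y\right) \left(8 + y\right)$ ($m{\left(y \right)} = 3 - \left(y + 8\right) \left(y + 4\right) = 3 - \left(8 + y\right) \left(4 + y\right) = 3 - \left(4 + y\right) \left(8 + y\right)$)
$h{\left(I \right)} = - \frac{1}{354}$ ($h{\left(I \right)} = \frac{1}{-29 - 13^{2} - 156} = \frac{1}{-29 - 169 - 156} = \frac{1}{-354} = - \frac{1}{354}$)
$\sqrt{h{\left(142 \right)} - 15167} = \sqrt{- \frac{1}{354} - 15167} = \sqrt{- \frac{5369119}{354}} = \frac{i \sqrt{1900668126}}{354}$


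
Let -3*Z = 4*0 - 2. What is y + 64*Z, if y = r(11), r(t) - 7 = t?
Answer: 182/3 ≈ 60.667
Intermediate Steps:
r(t) = 7 + t
y = 18 (y = 7 + 11 = 18)
Z = ⅔ (Z = -(4*0 - 2)/3 = -(0 - 2)/3 = -⅓*(-2) = ⅔ ≈ 0.66667)
y + 64*Z = 18 + 64*(⅔) = 18 + 128/3 = 182/3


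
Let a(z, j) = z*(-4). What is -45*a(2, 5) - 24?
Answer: 336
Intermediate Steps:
a(z, j) = -4*z
-45*a(2, 5) - 24 = -(-180)*2 - 24 = -45*(-8) - 24 = 360 - 24 = 336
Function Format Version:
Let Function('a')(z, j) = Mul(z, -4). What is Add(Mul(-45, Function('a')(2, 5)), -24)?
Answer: 336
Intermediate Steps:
Function('a')(z, j) = Mul(-4, z)
Add(Mul(-45, Function('a')(2, 5)), -24) = Add(Mul(-45, Mul(-4, 2)), -24) = Add(Mul(-45, -8), -24) = Add(360, -24) = 336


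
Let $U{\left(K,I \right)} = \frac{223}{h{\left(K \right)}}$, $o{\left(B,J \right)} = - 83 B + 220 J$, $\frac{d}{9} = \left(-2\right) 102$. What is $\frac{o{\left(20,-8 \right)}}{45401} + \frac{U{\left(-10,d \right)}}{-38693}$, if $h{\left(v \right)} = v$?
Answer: $- \frac{1313176177}{17567008930} \approx -0.074752$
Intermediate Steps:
$d = -1836$ ($d = 9 \left(\left(-2\right) 102\right) = 9 \left(-204\right) = -1836$)
$U{\left(K,I \right)} = \frac{223}{K}$
$\frac{o{\left(20,-8 \right)}}{45401} + \frac{U{\left(-10,d \right)}}{-38693} = \frac{\left(-83\right) 20 + 220 \left(-8\right)}{45401} + \frac{223 \frac{1}{-10}}{-38693} = \left(-1660 - 1760\right) \frac{1}{45401} + 223 \left(- \frac{1}{10}\right) \left(- \frac{1}{38693}\right) = \left(-3420\right) \frac{1}{45401} - - \frac{223}{386930} = - \frac{3420}{45401} + \frac{223}{386930} = - \frac{1313176177}{17567008930}$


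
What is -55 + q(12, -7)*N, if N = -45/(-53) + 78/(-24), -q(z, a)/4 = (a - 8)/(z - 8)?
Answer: -19295/212 ≈ -91.014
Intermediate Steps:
q(z, a) = -4*(-8 + a)/(-8 + z) (q(z, a) = -4*(a - 8)/(z - 8) = -4*(-8 + a)/(-8 + z))
N = -509/212 (N = -45*(-1/53) + 78*(-1/24) = 45/53 - 13/4 = -509/212 ≈ -2.4009)
-55 + q(12, -7)*N = -55 + (4*(8 - 1*(-7))/(-8 + 12))*(-509/212) = -55 + (4*(8 + 7)/4)*(-509/212) = -55 + (4*(¼)*15)*(-509/212) = -55 + 15*(-509/212) = -55 - 7635/212 = -19295/212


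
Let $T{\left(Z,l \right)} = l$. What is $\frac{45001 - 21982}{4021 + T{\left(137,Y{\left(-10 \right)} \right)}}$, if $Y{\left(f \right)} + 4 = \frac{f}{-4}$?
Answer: $\frac{46038}{8039} \approx 5.7268$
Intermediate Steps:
$Y{\left(f \right)} = -4 - \frac{f}{4}$ ($Y{\left(f \right)} = -4 + \frac{f}{-4} = -4 + f \left(- \frac{1}{4}\right) = -4 - \frac{f}{4}$)
$\frac{45001 - 21982}{4021 + T{\left(137,Y{\left(-10 \right)} \right)}} = \frac{45001 - 21982}{4021 - \frac{3}{2}} = \frac{23019}{4021 + \left(-4 + \frac{5}{2}\right)} = \frac{23019}{4021 - \frac{3}{2}} = \frac{23019}{\frac{8039}{2}} = 23019 \cdot \frac{2}{8039} = \frac{46038}{8039}$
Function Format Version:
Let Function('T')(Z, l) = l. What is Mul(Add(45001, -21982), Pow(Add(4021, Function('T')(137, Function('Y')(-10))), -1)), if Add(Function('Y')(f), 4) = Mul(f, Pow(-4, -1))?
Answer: Rational(46038, 8039) ≈ 5.7268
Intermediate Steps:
Function('Y')(f) = Add(-4, Mul(Rational(-1, 4), f)) (Function('Y')(f) = Add(-4, Mul(f, Pow(-4, -1))) = Add(-4, Mul(f, Rational(-1, 4))) = Add(-4, Mul(Rational(-1, 4), f)))
Mul(Add(45001, -21982), Pow(Add(4021, Function('T')(137, Function('Y')(-10))), -1)) = Mul(Add(45001, -21982), Pow(Add(4021, Add(-4, Mul(Rational(-1, 4), -10))), -1)) = Mul(23019, Pow(Add(4021, Add(-4, Rational(5, 2))), -1)) = Mul(23019, Pow(Add(4021, Rational(-3, 2)), -1)) = Mul(23019, Pow(Rational(8039, 2), -1)) = Mul(23019, Rational(2, 8039)) = Rational(46038, 8039)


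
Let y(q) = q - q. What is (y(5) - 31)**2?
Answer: 961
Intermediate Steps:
y(q) = 0
(y(5) - 31)**2 = (0 - 31)**2 = (-31)**2 = 961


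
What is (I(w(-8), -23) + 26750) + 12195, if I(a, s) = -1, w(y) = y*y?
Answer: 38944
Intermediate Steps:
w(y) = y²
(I(w(-8), -23) + 26750) + 12195 = (-1 + 26750) + 12195 = 26749 + 12195 = 38944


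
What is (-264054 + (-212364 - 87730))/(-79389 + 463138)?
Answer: -564148/383749 ≈ -1.4701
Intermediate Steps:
(-264054 + (-212364 - 87730))/(-79389 + 463138) = (-264054 - 300094)/383749 = -564148*1/383749 = -564148/383749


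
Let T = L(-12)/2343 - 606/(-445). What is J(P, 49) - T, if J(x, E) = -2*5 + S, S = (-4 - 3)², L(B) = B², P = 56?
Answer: 13059609/347545 ≈ 37.577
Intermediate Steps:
S = 49 (S = (-7)² = 49)
T = 494646/347545 (T = (-12)²/2343 - 606/(-445) = 144*(1/2343) - 606*(-1/445) = 48/781 + 606/445 = 494646/347545 ≈ 1.4233)
J(x, E) = 39 (J(x, E) = -2*5 + 49 = -10 + 49 = 39)
J(P, 49) - T = 39 - 1*494646/347545 = 39 - 494646/347545 = 13059609/347545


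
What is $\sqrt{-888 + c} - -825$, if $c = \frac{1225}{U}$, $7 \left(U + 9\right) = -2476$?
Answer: $825 + \frac{i \sqrt{5746282573}}{2539} \approx 825.0 + 29.856 i$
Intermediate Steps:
$U = - \frac{2539}{7}$ ($U = -9 + \frac{1}{7} \left(-2476\right) = -9 - \frac{2476}{7} = - \frac{2539}{7} \approx -362.71$)
$c = - \frac{8575}{2539}$ ($c = \frac{1225}{- \frac{2539}{7}} = 1225 \left(- \frac{7}{2539}\right) = - \frac{8575}{2539} \approx -3.3773$)
$\sqrt{-888 + c} - -825 = \sqrt{-888 - \frac{8575}{2539}} - -825 = \sqrt{- \frac{2263207}{2539}} + 825 = \frac{i \sqrt{5746282573}}{2539} + 825 = 825 + \frac{i \sqrt{5746282573}}{2539}$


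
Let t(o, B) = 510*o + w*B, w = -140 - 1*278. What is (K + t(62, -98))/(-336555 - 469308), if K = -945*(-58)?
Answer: -127394/805863 ≈ -0.15808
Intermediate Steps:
w = -418 (w = -140 - 278 = -418)
t(o, B) = -418*B + 510*o (t(o, B) = 510*o - 418*B = -418*B + 510*o)
K = 54810
(K + t(62, -98))/(-336555 - 469308) = (54810 + (-418*(-98) + 510*62))/(-336555 - 469308) = (54810 + (40964 + 31620))/(-805863) = (54810 + 72584)*(-1/805863) = 127394*(-1/805863) = -127394/805863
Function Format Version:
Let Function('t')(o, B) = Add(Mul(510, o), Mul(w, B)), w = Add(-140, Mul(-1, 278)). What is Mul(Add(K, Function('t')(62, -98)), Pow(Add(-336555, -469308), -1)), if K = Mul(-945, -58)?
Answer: Rational(-127394, 805863) ≈ -0.15808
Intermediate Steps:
w = -418 (w = Add(-140, -278) = -418)
Function('t')(o, B) = Add(Mul(-418, B), Mul(510, o)) (Function('t')(o, B) = Add(Mul(510, o), Mul(-418, B)) = Add(Mul(-418, B), Mul(510, o)))
K = 54810
Mul(Add(K, Function('t')(62, -98)), Pow(Add(-336555, -469308), -1)) = Mul(Add(54810, Add(Mul(-418, -98), Mul(510, 62))), Pow(Add(-336555, -469308), -1)) = Mul(Add(54810, Add(40964, 31620)), Pow(-805863, -1)) = Mul(Add(54810, 72584), Rational(-1, 805863)) = Mul(127394, Rational(-1, 805863)) = Rational(-127394, 805863)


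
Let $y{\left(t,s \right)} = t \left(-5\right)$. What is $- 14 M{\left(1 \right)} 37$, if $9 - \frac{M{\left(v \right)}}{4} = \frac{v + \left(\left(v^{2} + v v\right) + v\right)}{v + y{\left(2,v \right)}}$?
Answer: $- \frac{176120}{9} \approx -19569.0$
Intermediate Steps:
$y{\left(t,s \right)} = - 5 t$
$M{\left(v \right)} = 36 - \frac{4 \left(2 v + 2 v^{2}\right)}{-10 + v}$ ($M{\left(v \right)} = 36 - 4 \frac{v + \left(\left(v^{2} + v v\right) + v\right)}{v - 10} = 36 - 4 \frac{v + \left(\left(v^{2} + v^{2}\right) + v\right)}{v - 10} = 36 - 4 \frac{v + \left(2 v^{2} + v\right)}{-10 + v} = 36 - 4 \frac{v + \left(v + 2 v^{2}\right)}{-10 + v} = 36 - 4 \frac{2 v + 2 v^{2}}{-10 + v} = 36 - \frac{4 \left(2 v + 2 v^{2}\right)}{-10 + v}$)
$- 14 M{\left(1 \right)} 37 = - 14 \frac{4 \left(-90 - 2 \cdot 1^{2} + 7 \cdot 1\right)}{-10 + 1} \cdot 37 = - 14 \frac{4 \left(-90 - 2 + 7\right)}{-9} \cdot 37 = - 14 \cdot 4 \left(- \frac{1}{9}\right) \left(-90 - 2 + 7\right) 37 = - 14 \cdot 4 \left(- \frac{1}{9}\right) \left(-85\right) 37 = \left(-14\right) \frac{340}{9} \cdot 37 = \left(- \frac{4760}{9}\right) 37 = - \frac{176120}{9}$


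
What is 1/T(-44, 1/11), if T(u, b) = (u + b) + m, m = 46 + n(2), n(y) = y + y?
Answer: 11/67 ≈ 0.16418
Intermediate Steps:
n(y) = 2*y
m = 50 (m = 46 + 2*2 = 46 + 4 = 50)
T(u, b) = 50 + b + u (T(u, b) = (u + b) + 50 = (b + u) + 50 = 50 + b + u)
1/T(-44, 1/11) = 1/(50 + 1/11 - 44) = 1/(67/11) = 11/67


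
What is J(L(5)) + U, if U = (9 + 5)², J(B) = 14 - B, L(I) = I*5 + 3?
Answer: 182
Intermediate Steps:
L(I) = 3 + 5*I (L(I) = 5*I + 3 = 3 + 5*I)
U = 196 (U = 14² = 196)
J(L(5)) + U = (14 - (3 + 5*5)) + 196 = (14 - (3 + 25)) + 196 = (14 - 1*28) + 196 = (14 - 28) + 196 = -14 + 196 = 182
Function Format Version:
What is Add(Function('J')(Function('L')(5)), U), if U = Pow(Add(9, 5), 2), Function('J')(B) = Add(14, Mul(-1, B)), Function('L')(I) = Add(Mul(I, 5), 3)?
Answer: 182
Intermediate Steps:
Function('L')(I) = Add(3, Mul(5, I)) (Function('L')(I) = Add(Mul(5, I), 3) = Add(3, Mul(5, I)))
U = 196 (U = Pow(14, 2) = 196)
Add(Function('J')(Function('L')(5)), U) = Add(Add(14, Mul(-1, Add(3, Mul(5, 5)))), 196) = Add(Add(14, Mul(-1, Add(3, 25))), 196) = Add(Add(14, Mul(-1, 28)), 196) = Add(Add(14, -28), 196) = Add(-14, 196) = 182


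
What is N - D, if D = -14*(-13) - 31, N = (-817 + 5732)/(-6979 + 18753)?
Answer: -1772959/11774 ≈ -150.58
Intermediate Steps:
N = 4915/11774 ≈ 0.41745
D = 151 (D = 182 - 31 = 151)
N - D = 4915/11774 - 1*151 = 4915/11774 - 151 = -1772959/11774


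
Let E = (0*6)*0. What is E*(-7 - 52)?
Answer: 0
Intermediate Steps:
E = 0 (E = 0*0 = 0)
E*(-7 - 52) = 0*(-7 - 52) = 0*(-59) = 0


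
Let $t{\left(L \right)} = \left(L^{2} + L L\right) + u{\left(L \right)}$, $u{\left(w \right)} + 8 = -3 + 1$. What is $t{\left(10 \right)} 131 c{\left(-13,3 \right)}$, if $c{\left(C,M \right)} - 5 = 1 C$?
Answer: $-199120$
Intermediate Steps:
$u{\left(w \right)} = -10$ ($u{\left(w \right)} = -8 + \left(-3 + 1\right) = -8 - 2 = -10$)
$c{\left(C,M \right)} = 5 + C$ ($c{\left(C,M \right)} = 5 + 1 C = 5 + C$)
$t{\left(L \right)} = -10 + 2 L^{2}$ ($t{\left(L \right)} = \left(L^{2} + L L\right) - 10 = \left(L^{2} + L^{2}\right) - 10 = 2 L^{2} - 10 = -10 + 2 L^{2}$)
$t{\left(10 \right)} 131 c{\left(-13,3 \right)} = \left(-10 + 2 \cdot 10^{2}\right) 131 \left(5 - 13\right) = \left(-10 + 2 \cdot 100\right) 131 \left(-8\right) = \left(-10 + 200\right) 131 \left(-8\right) = 190 \cdot 131 \left(-8\right) = 24890 \left(-8\right) = -199120$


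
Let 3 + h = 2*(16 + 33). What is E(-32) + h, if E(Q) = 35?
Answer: 130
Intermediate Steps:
h = 95 (h = -3 + 2*(16 + 33) = -3 + 2*49 = -3 + 98 = 95)
E(-32) + h = 35 + 95 = 130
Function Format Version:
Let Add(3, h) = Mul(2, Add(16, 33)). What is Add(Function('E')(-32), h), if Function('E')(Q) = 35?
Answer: 130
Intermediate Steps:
h = 95 (h = Add(-3, Mul(2, Add(16, 33))) = Add(-3, Mul(2, 49)) = Add(-3, 98) = 95)
Add(Function('E')(-32), h) = Add(35, 95) = 130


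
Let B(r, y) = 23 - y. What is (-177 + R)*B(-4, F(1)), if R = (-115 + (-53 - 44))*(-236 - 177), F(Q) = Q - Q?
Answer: 2009717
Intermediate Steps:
F(Q) = 0
R = 87556 (R = (-115 - 97)*(-413) = -212*(-413) = 87556)
(-177 + R)*B(-4, F(1)) = (-177 + 87556)*(23 - 1*0) = 87379*(23 + 0) = 87379*23 = 2009717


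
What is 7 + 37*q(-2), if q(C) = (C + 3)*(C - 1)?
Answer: -104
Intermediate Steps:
q(C) = (-1 + C)*(3 + C) (q(C) = (3 + C)*(-1 + C) = (-1 + C)*(3 + C))
7 + 37*q(-2) = 7 + 37*(-3 + (-2)² + 2*(-2)) = 7 + 37*(-3 + 4 - 4) = 7 + 37*(-3) = 7 - 111 = -104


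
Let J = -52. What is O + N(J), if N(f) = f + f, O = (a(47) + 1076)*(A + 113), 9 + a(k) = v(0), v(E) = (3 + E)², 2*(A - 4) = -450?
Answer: -116312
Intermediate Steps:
A = -221 (A = 4 + (½)*(-450) = 4 - 225 = -221)
a(k) = 0 (a(k) = -9 + (3 + 0)² = -9 + 3² = -9 + 9 = 0)
O = -116208 (O = (0 + 1076)*(-221 + 113) = 1076*(-108) = -116208)
N(f) = 2*f
O + N(J) = -116208 + 2*(-52) = -116208 - 104 = -116312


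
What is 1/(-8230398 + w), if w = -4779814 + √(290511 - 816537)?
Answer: -6505106/84632808405485 - I*√526026/169265616810970 ≈ -7.6863e-8 - 4.2848e-12*I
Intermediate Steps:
w = -4779814 + I*√526026 (w = -4779814 + √(-526026) = -4779814 + I*√526026 ≈ -4.7798e+6 + 725.28*I)
1/(-8230398 + w) = 1/(-8230398 + (-4779814 + I*√526026)) = 1/(-13010212 + I*√526026)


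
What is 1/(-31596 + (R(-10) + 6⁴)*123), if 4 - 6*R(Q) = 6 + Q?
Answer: 1/127976 ≈ 7.8140e-6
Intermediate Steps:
R(Q) = -⅓ - Q/6 (R(Q) = ⅔ - (6 + Q)/6 = ⅔ + (-1 - Q/6) = -⅓ - Q/6)
1/(-31596 + (R(-10) + 6⁴)*123) = 1/(-31596 + ((-⅓ - ⅙*(-10)) + 6⁴)*123) = 1/(-31596 + ((-⅓ + 5/3) + 1296)*123) = 1/(-31596 + (4/3 + 1296)*123) = 1/(-31596 + (3892/3)*123) = 1/(-31596 + 159572) = 1/127976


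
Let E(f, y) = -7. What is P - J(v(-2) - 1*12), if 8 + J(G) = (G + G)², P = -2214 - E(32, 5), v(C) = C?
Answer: -2983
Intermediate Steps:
P = -2207 (P = -2214 - 1*(-7) = -2214 + 7 = -2207)
J(G) = -8 + 4*G² (J(G) = -8 + (G + G)² = -8 + (2*G)² = -8 + 4*G²)
P - J(v(-2) - 1*12) = -2207 - (-8 + 4*(-2 - 1*12)²) = -2207 - (-8 + 4*(-2 - 12)²) = -2207 - (-8 + 4*(-14)²) = -2207 - (-8 + 4*196) = -2207 - (-8 + 784) = -2207 - 1*776 = -2207 - 776 = -2983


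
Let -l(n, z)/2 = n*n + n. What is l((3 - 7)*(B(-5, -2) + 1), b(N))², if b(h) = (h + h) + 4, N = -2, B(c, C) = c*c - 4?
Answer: 234457344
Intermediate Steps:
B(c, C) = -4 + c² (B(c, C) = c² - 4 = -4 + c²)
b(h) = 4 + 2*h (b(h) = 2*h + 4 = 4 + 2*h)
l(n, z) = -2*n - 2*n² (l(n, z) = -2*(n*n + n) = -2*(n² + n) = -2*(n + n²) = -2*n - 2*n²)
l((3 - 7)*(B(-5, -2) + 1), b(N))² = (-2*(3 - 7)*((-4 + (-5)²) + 1)*(1 + (3 - 7)*((-4 + (-5)²) + 1)))² = (-2*(-4*((-4 + 25) + 1))*(1 - 4*((-4 + 25) + 1)))² = (-2*(-4*(21 + 1))*(1 - 4*(21 + 1)))² = (-2*(-4*22)*(1 - 4*22))² = (-2*(-88)*(1 - 88))² = (-2*(-88)*(-87))² = (-15312)² = 234457344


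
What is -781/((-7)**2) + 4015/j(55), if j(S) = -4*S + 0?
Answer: -6701/196 ≈ -34.189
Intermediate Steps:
j(S) = -4*S
-781/((-7)**2) + 4015/j(55) = -781/((-7)**2) + 4015/((-4*55)) = -781/49 + 4015/(-220) = -781*1/49 + 4015*(-1/220) = -781/49 - 73/4 = -6701/196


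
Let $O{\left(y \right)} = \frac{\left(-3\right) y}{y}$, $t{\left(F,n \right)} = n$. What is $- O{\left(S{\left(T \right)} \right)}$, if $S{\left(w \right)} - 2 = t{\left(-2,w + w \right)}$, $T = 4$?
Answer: $3$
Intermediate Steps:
$S{\left(w \right)} = 2 + 2 w$ ($S{\left(w \right)} = 2 + \left(w + w\right) = 2 + 2 w$)
$O{\left(y \right)} = -3$
$- O{\left(S{\left(T \right)} \right)} = \left(-1\right) \left(-3\right) = 3$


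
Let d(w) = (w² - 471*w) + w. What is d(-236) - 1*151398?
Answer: 15218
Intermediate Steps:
d(w) = w² - 470*w
d(-236) - 1*151398 = -236*(-470 - 236) - 1*151398 = -236*(-706) - 151398 = 166616 - 151398 = 15218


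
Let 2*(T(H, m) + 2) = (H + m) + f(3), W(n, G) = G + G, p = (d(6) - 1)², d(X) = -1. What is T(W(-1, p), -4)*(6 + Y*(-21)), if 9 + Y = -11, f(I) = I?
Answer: 639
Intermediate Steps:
p = 4 (p = (-1 - 1)² = (-2)² = 4)
W(n, G) = 2*G
Y = -20 (Y = -9 - 11 = -20)
T(H, m) = -½ + H/2 + m/2 (T(H, m) = -2 + ((H + m) + 3)/2 = -2 + (3 + H + m)/2 = -2 + (3/2 + H/2 + m/2) = -½ + H/2 + m/2)
T(W(-1, p), -4)*(6 + Y*(-21)) = (-½ + (2*4)/2 + (½)*(-4))*(6 - 20*(-21)) = (-½ + (½)*8 - 2)*(6 + 420) = (-½ + 4 - 2)*426 = (3/2)*426 = 639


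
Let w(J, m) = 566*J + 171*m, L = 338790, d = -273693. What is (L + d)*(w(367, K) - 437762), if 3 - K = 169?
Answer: -16822757322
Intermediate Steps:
K = -166 (K = 3 - 1*169 = 3 - 169 = -166)
w(J, m) = 171*m + 566*J
(L + d)*(w(367, K) - 437762) = (338790 - 273693)*((171*(-166) + 566*367) - 437762) = 65097*((-28386 + 207722) - 437762) = 65097*(179336 - 437762) = 65097*(-258426) = -16822757322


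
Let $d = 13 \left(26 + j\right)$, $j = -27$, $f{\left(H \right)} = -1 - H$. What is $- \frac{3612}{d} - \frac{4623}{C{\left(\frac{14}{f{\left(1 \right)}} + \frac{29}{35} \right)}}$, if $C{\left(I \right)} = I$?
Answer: $\frac{961219}{936} \approx 1026.9$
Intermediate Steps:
$d = -13$ ($d = 13 \left(26 - 27\right) = 13 \left(-1\right) = -13$)
$- \frac{3612}{d} - \frac{4623}{C{\left(\frac{14}{f{\left(1 \right)}} + \frac{29}{35} \right)}} = - \frac{3612}{-13} - \frac{4623}{\frac{14}{-1 - 1} + \frac{29}{35}} = \left(-3612\right) \left(- \frac{1}{13}\right) - \frac{4623}{\frac{14}{-1 - 1} + 29 \cdot \frac{1}{35}} = \frac{3612}{13} - \frac{4623}{\frac{14}{-2} + \frac{29}{35}} = \frac{3612}{13} - \frac{4623}{14 \left(- \frac{1}{2}\right) + \frac{29}{35}} = \frac{3612}{13} - \frac{4623}{-7 + \frac{29}{35}} = \frac{3612}{13} - \frac{4623}{- \frac{216}{35}} = \frac{3612}{13} - - \frac{53935}{72} = \frac{3612}{13} + \frac{53935}{72} = \frac{961219}{936}$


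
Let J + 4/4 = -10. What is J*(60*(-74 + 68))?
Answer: 3960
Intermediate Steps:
J = -11 (J = -1 - 10 = -11)
J*(60*(-74 + 68)) = -660*(-74 + 68) = -660*(-6) = -11*(-360) = 3960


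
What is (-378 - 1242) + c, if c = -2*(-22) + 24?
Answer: -1552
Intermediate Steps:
c = 68 (c = 44 + 24 = 68)
(-378 - 1242) + c = (-378 - 1242) + 68 = -1620 + 68 = -1552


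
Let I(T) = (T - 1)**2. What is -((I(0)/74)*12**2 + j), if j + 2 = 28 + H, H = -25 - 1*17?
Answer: 520/37 ≈ 14.054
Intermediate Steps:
H = -42 (H = -25 - 17 = -42)
j = -16 (j = -2 + (28 - 42) = -2 - 14 = -16)
I(T) = (-1 + T)**2
-((I(0)/74)*12**2 + j) = -(((-1 + 0)**2/74)*12**2 - 16) = -(((-1)**2*(1/74))*144 - 16) = -((1*(1/74))*144 - 16) = -((1/74)*144 - 16) = -(72/37 - 16) = -1*(-520/37) = 520/37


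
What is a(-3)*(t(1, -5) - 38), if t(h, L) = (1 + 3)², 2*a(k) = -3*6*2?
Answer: 396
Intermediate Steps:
a(k) = -18 (a(k) = (-3*6*2)/2 = (-18*2)/2 = (½)*(-36) = -18)
t(h, L) = 16 (t(h, L) = 4² = 16)
a(-3)*(t(1, -5) - 38) = -18*(16 - 38) = -18*(-22) = 396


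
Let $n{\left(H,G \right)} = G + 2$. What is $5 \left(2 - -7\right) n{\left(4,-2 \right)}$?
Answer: $0$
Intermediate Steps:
$n{\left(H,G \right)} = 2 + G$
$5 \left(2 - -7\right) n{\left(4,-2 \right)} = 5 \left(2 - -7\right) \left(2 - 2\right) = 5 \left(2 + 7\right) 0 = 5 \cdot 9 \cdot 0 = 45 \cdot 0 = 0$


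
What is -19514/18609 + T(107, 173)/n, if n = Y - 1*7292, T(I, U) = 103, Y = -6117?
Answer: -263579953/249528081 ≈ -1.0563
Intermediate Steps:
n = -13409 (n = -6117 - 1*7292 = -6117 - 7292 = -13409)
-19514/18609 + T(107, 173)/n = -19514/18609 + 103/(-13409) = -19514*1/18609 + 103*(-1/13409) = -19514/18609 - 103/13409 = -263579953/249528081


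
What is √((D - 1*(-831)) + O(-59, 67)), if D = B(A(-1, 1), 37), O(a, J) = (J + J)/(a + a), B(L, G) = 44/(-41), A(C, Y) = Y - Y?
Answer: √4849722474/2419 ≈ 28.789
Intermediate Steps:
A(C, Y) = 0
B(L, G) = -44/41 (B(L, G) = 44*(-1/41) = -44/41)
O(a, J) = J/a (O(a, J) = (2*J)/((2*a)) = (2*J)*(1/(2*a)) = J/a)
D = -44/41 ≈ -1.0732
√((D - 1*(-831)) + O(-59, 67)) = √((-44/41 - 1*(-831)) + 67/(-59)) = √((-44/41 + 831) + 67*(-1/59)) = √(34027/41 - 67/59) = √(2004846/2419) = √4849722474/2419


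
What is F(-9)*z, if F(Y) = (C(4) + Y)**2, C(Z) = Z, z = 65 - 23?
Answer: 1050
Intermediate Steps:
z = 42
F(Y) = (4 + Y)**2
F(-9)*z = (4 - 9)**2*42 = (-5)**2*42 = 25*42 = 1050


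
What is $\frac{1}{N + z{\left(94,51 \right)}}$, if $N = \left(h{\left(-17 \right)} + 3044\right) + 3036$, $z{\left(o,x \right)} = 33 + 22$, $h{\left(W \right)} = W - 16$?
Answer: $\frac{1}{6102} \approx 0.00016388$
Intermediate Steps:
$h{\left(W \right)} = -16 + W$ ($h{\left(W \right)} = W - 16 = -16 + W$)
$z{\left(o,x \right)} = 55$
$N = 6047$ ($N = \left(\left(-16 - 17\right) + 3044\right) + 3036 = \left(-33 + 3044\right) + 3036 = 3011 + 3036 = 6047$)
$\frac{1}{N + z{\left(94,51 \right)}} = \frac{1}{6047 + 55} = \frac{1}{6102}$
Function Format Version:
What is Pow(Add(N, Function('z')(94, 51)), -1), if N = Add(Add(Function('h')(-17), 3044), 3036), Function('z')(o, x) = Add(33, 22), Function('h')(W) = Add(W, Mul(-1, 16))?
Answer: Rational(1, 6102) ≈ 0.00016388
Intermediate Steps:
Function('h')(W) = Add(-16, W) (Function('h')(W) = Add(W, -16) = Add(-16, W))
Function('z')(o, x) = 55
N = 6047 (N = Add(Add(Add(-16, -17), 3044), 3036) = Add(Add(-33, 3044), 3036) = Add(3011, 3036) = 6047)
Pow(Add(N, Function('z')(94, 51)), -1) = Pow(Add(6047, 55), -1) = Pow(6102, -1) = Rational(1, 6102)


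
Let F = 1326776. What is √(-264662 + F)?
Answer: √1062114 ≈ 1030.6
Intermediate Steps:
√(-264662 + F) = √(-264662 + 1326776) = √1062114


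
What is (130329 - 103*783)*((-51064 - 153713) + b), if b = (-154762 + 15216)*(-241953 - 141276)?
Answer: 2656780544687760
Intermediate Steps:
b = 53478074034 (b = -139546*(-383229) = 53478074034)
(130329 - 103*783)*((-51064 - 153713) + b) = (130329 - 103*783)*((-51064 - 153713) + 53478074034) = (130329 - 80649)*(-204777 + 53478074034) = 49680*53477869257 = 2656780544687760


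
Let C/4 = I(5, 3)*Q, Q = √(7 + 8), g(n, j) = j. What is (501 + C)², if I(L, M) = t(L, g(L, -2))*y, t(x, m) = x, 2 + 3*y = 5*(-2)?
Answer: 347001 - 80160*√15 ≈ 36543.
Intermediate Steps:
y = -4 (y = -⅔ + (5*(-2))/3 = -⅔ + (⅓)*(-10) = -⅔ - 10/3 = -4)
I(L, M) = -4*L (I(L, M) = L*(-4) = -4*L)
Q = √15 ≈ 3.8730
C = -80*√15 (C = 4*((-4*5)*√15) = 4*(-20*√15) = -80*√15 ≈ -309.84)
(501 + C)² = (501 - 80*√15)²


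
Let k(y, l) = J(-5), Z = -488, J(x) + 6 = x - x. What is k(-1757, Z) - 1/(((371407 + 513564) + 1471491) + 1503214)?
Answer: -23158057/3859676 ≈ -6.0000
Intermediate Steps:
J(x) = -6 (J(x) = -6 + (x - x) = -6 + 0 = -6)
k(y, l) = -6
k(-1757, Z) - 1/(((371407 + 513564) + 1471491) + 1503214) = -6 - 1/(((371407 + 513564) + 1471491) + 1503214) = -6 - 1/((884971 + 1471491) + 1503214) = -6 - 1/(2356462 + 1503214) = -6 - 1/3859676 = -23158057/3859676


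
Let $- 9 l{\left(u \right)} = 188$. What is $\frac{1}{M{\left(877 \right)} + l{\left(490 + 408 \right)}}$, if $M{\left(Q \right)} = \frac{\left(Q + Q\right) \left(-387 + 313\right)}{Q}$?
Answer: $- \frac{9}{1520} \approx -0.0059211$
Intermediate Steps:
$l{\left(u \right)} = - \frac{188}{9}$ ($l{\left(u \right)} = \left(- \frac{1}{9}\right) 188 = - \frac{188}{9}$)
$M{\left(Q \right)} = -148$ ($M{\left(Q \right)} = \frac{2 Q \left(-74\right)}{Q} = \frac{\left(-148\right) Q}{Q} = -148$)
$\frac{1}{M{\left(877 \right)} + l{\left(490 + 408 \right)}} = \frac{1}{-148 - \frac{188}{9}} = \frac{1}{- \frac{1520}{9}} = - \frac{9}{1520}$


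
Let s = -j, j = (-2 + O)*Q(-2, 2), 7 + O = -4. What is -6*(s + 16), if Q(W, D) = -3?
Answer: 138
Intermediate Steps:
O = -11 (O = -7 - 4 = -11)
j = 39 (j = (-2 - 11)*(-3) = -13*(-3) = 39)
s = -39 (s = -1*39 = -39)
-6*(s + 16) = -6*(-39 + 16) = -6*(-23) = 138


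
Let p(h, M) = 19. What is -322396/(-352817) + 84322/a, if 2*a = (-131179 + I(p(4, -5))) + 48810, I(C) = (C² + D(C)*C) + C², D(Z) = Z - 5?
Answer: -33263561272/28712600277 ≈ -1.1585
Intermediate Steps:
D(Z) = -5 + Z
I(C) = 2*C² + C*(-5 + C) (I(C) = (C² + (-5 + C)*C) + C² = (C² + C*(-5 + C)) + C² = 2*C² + C*(-5 + C))
a = -81381/2 (a = ((-131179 + 19*(-5 + 3*19)) + 48810)/2 = ((-131179 + 19*(-5 + 57)) + 48810)/2 = ((-131179 + 19*52) + 48810)/2 = ((-131179 + 988) + 48810)/2 = (-130191 + 48810)/2 = (½)*(-81381) = -81381/2 ≈ -40691.)
-322396/(-352817) + 84322/a = -322396/(-352817) + 84322/(-81381/2) = -322396*(-1/352817) + 84322*(-2/81381) = 322396/352817 - 168644/81381 = -33263561272/28712600277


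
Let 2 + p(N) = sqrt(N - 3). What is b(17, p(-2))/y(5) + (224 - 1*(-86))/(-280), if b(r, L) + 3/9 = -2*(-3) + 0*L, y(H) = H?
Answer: 11/420 ≈ 0.026190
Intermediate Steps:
p(N) = -2 + sqrt(-3 + N) (p(N) = -2 + sqrt(N - 3) = -2 + sqrt(-3 + N))
b(r, L) = 17/3 (b(r, L) = -1/3 + (-2*(-3) + 0*L) = -1/3 + (6 + 0) = -1/3 + 6 = 17/3)
b(17, p(-2))/y(5) + (224 - 1*(-86))/(-280) = (17/3)/5 + (224 - 1*(-86))/(-280) = (17/3)*(1/5) + (224 + 86)*(-1/280) = 17/15 + 310*(-1/280) = 17/15 - 31/28 = 11/420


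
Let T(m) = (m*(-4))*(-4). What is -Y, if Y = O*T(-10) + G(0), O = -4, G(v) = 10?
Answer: -650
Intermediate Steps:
T(m) = 16*m (T(m) = -4*m*(-4) = 16*m)
Y = 650 (Y = -64*(-10) + 10 = -4*(-160) + 10 = 640 + 10 = 650)
-Y = -1*650 = -650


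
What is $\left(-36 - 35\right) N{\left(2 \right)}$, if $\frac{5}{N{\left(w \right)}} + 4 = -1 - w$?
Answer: $\frac{355}{7} \approx 50.714$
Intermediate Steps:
$N{\left(w \right)} = \frac{5}{-5 - w}$ ($N{\left(w \right)} = \frac{5}{-4 - \left(1 + w\right)} = \frac{5}{-5 - w}$)
$\left(-36 - 35\right) N{\left(2 \right)} = \left(-36 - 35\right) \left(- \frac{5}{5 + 2}\right) = - 71 \left(- \frac{5}{7}\right) = - 71 \left(\left(-5\right) \frac{1}{7}\right) = \left(-71\right) \left(- \frac{5}{7}\right) = \frac{355}{7}$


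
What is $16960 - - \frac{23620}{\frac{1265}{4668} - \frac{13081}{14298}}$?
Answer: $- \frac{141268805200}{7162523} \approx -19723.0$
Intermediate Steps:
$16960 - - \frac{23620}{\frac{1265}{4668} - \frac{13081}{14298}} = 16960 - - \frac{23620}{- \frac{7162523}{11123844}} = 16960 - \left(-23620\right) \left(- \frac{11123844}{7162523}\right) = 16960 - \frac{262745195280}{7162523} = - \frac{141268805200}{7162523}$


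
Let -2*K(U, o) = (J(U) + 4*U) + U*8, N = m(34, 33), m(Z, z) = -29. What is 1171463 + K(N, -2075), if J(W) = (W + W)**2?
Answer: 1169955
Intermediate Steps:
N = -29
J(W) = 4*W**2 (J(W) = (2*W)**2 = 4*W**2)
K(U, o) = -6*U - 2*U**2 (K(U, o) = -((4*U**2 + 4*U) + U*8)/2 = -((4*U + 4*U**2) + 8*U)/2 = -(4*U**2 + 12*U)/2 = -6*U - 2*U**2)
1171463 + K(N, -2075) = 1171463 + 2*(-29)*(-3 - 1*(-29)) = 1171463 + 2*(-29)*(-3 + 29) = 1171463 + 2*(-29)*26 = 1171463 - 1508 = 1169955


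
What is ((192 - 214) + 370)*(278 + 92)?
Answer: 128760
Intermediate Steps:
((192 - 214) + 370)*(278 + 92) = (-22 + 370)*370 = 348*370 = 128760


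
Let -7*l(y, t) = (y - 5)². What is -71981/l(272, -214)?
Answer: 503867/71289 ≈ 7.0679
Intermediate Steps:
l(y, t) = -(-5 + y)²/7 (l(y, t) = -(y - 5)²/7 = -(-5 + y)²/7)
-71981/l(272, -214) = -71981*(-7/(-5 + 272)²) = -71981/((-⅐*267²)) = -71981/((-⅐*71289)) = -71981/(-71289/7) = -71981*(-7/71289) = 503867/71289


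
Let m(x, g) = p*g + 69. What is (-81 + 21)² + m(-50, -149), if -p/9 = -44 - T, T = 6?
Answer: -63381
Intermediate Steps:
p = 450 (p = -9*(-44 - 1*6) = -9*(-44 - 6) = -9*(-50) = 450)
m(x, g) = 69 + 450*g (m(x, g) = 450*g + 69 = 69 + 450*g)
(-81 + 21)² + m(-50, -149) = (-81 + 21)² + (69 + 450*(-149)) = (-60)² + (69 - 67050) = 3600 - 66981 = -63381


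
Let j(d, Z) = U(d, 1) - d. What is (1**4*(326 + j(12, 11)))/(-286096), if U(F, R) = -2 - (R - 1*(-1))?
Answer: -155/143048 ≈ -0.0010836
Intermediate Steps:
U(F, R) = -3 - R (U(F, R) = -2 - (R + 1) = -2 - (1 + R) = -2 + (-1 - R) = -3 - R)
j(d, Z) = -4 - d (j(d, Z) = (-3 - 1*1) - d = (-3 - 1) - d = -4 - d)
(1**4*(326 + j(12, 11)))/(-286096) = (1**4*(326 + (-4 - 1*12)))/(-286096) = (1*(326 + (-4 - 12)))*(-1/286096) = (1*(326 - 16))*(-1/286096) = (1*310)*(-1/286096) = 310*(-1/286096) = -155/143048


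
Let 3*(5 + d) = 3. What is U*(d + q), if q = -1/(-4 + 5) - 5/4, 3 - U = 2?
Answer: -25/4 ≈ -6.2500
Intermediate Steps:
d = -4 (d = -5 + (⅓)*3 = -5 + 1 = -4)
U = 1 (U = 3 - 1*2 = 3 - 2 = 1)
q = -9/4 (q = -1/1 - 5*¼ = -1*1 - 5/4 = -1 - 5/4 = -9/4 ≈ -2.2500)
U*(d + q) = 1*(-4 - 9/4) = 1*(-25/4) = -25/4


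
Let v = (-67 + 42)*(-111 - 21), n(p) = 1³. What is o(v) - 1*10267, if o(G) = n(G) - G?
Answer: -13566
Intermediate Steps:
n(p) = 1
v = 3300 (v = -25*(-132) = 3300)
o(G) = 1 - G
o(v) - 1*10267 = (1 - 1*3300) - 1*10267 = (1 - 3300) - 10267 = -3299 - 10267 = -13566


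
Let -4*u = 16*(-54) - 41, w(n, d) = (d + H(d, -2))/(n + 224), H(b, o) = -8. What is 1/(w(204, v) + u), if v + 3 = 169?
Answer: 428/96993 ≈ 0.0044127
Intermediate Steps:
v = 166 (v = -3 + 169 = 166)
w(n, d) = (-8 + d)/(224 + n) (w(n, d) = (d - 8)/(n + 224) = (-8 + d)/(224 + n))
u = 905/4 (u = -(16*(-54) - 41)/4 = -(-864 - 41)/4 = -¼*(-905) = 905/4 ≈ 226.25)
1/(w(204, v) + u) = 1/((-8 + 166)/(224 + 204) + 905/4) = 1/(158/428 + 905/4) = 1/((1/428)*158 + 905/4) = 1/(79/214 + 905/4) = 1/(96993/428) = 428/96993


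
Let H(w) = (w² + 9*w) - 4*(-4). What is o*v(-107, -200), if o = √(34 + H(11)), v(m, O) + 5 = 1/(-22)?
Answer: -333*√30/22 ≈ -82.905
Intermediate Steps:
H(w) = 16 + w² + 9*w (H(w) = (w² + 9*w) + 16 = 16 + w² + 9*w)
v(m, O) = -111/22 (v(m, O) = -5 + 1/(-22) = -5 - 1/22 = -111/22)
o = 3*√30 (o = √(34 + (16 + 11² + 9*11)) = √(34 + (16 + 121 + 99)) = √(34 + 236) = √270 = 3*√30 ≈ 16.432)
o*v(-107, -200) = (3*√30)*(-111/22) = -333*√30/22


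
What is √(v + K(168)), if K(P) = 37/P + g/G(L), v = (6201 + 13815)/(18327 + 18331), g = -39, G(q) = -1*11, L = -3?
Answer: √1236719733967410/16935996 ≈ 2.0765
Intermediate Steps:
G(q) = -11
v = 10008/18329 (v = 20016/36658 = 20016*(1/36658) = 10008/18329 ≈ 0.54602)
K(P) = 39/11 + 37/P (K(P) = 37/P - 39/(-11) = 37/P - 39*(-1/11) = 37/P + 39/11 = 39/11 + 37/P)
√(v + K(168)) = √(10008/18329 + (39/11 + 37/168)) = √(10008/18329 + 6959/1848) = √(146046295/33871992) = √1236719733967410/16935996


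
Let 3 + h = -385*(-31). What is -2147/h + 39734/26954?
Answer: 10953575/8463556 ≈ 1.2942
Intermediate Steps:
h = 11932 (h = -3 - 385*(-31) = -3 + 11935 = 11932)
-2147/h + 39734/26954 = -2147/11932 + 39734/26954 = -2147*1/11932 + 39734*(1/26954) = -113/628 + 19867/13477 = 10953575/8463556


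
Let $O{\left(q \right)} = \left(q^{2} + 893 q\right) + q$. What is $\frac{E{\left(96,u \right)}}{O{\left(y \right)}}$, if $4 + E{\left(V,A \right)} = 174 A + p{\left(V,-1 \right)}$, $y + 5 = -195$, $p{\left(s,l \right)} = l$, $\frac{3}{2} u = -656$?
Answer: $\frac{76101}{138800} \approx 0.54828$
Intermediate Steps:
$u = - \frac{1312}{3}$ ($u = \frac{2}{3} \left(-656\right) = - \frac{1312}{3} \approx -437.33$)
$y = -200$ ($y = -5 - 195 = -200$)
$E{\left(V,A \right)} = -5 + 174 A$ ($E{\left(V,A \right)} = -4 + \left(174 A - 1\right) = -4 + \left(-1 + 174 A\right) = -5 + 174 A$)
$O{\left(q \right)} = q^{2} + 894 q$
$\frac{E{\left(96,u \right)}}{O{\left(y \right)}} = \frac{-5 + 174 \left(- \frac{1312}{3}\right)}{\left(-200\right) \left(894 - 200\right)} = \frac{-5 - 76096}{\left(-200\right) 694} = - \frac{76101}{-138800} = \left(-76101\right) \left(- \frac{1}{138800}\right) = \frac{76101}{138800}$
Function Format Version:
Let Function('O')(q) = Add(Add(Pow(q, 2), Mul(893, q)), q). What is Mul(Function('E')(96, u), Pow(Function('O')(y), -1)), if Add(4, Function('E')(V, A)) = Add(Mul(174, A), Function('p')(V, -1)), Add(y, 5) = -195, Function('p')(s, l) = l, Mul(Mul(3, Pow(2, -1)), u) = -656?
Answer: Rational(76101, 138800) ≈ 0.54828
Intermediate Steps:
u = Rational(-1312, 3) (u = Mul(Rational(2, 3), -656) = Rational(-1312, 3) ≈ -437.33)
y = -200 (y = Add(-5, -195) = -200)
Function('E')(V, A) = Add(-5, Mul(174, A)) (Function('E')(V, A) = Add(-4, Add(Mul(174, A), -1)) = Add(-4, Add(-1, Mul(174, A))) = Add(-5, Mul(174, A)))
Function('O')(q) = Add(Pow(q, 2), Mul(894, q))
Mul(Function('E')(96, u), Pow(Function('O')(y), -1)) = Mul(Add(-5, Mul(174, Rational(-1312, 3))), Pow(Mul(-200, Add(894, -200)), -1)) = Mul(Add(-5, -76096), Pow(Mul(-200, 694), -1)) = Mul(-76101, Pow(-138800, -1)) = Mul(-76101, Rational(-1, 138800)) = Rational(76101, 138800)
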